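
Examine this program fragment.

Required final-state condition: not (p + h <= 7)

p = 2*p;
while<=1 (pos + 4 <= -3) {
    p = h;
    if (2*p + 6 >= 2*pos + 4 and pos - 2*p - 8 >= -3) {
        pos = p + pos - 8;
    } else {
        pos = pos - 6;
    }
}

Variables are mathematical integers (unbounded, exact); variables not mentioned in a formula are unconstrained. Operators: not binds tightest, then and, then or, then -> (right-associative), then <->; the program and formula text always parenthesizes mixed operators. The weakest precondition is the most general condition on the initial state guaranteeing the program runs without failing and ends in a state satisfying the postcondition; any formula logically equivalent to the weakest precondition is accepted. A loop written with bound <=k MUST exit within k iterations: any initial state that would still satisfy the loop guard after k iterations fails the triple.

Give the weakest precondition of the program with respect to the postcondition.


Working backward. After the program, the postcondition not (p + h <= 7) must hold; in canonical form it is not (h + p <= 7).
Before the loop (bound <=1), unroll the exhaustion recursion (WP_0 = exit-now case; WP_j = one more guarded iteration, up to j = 1):
  WP_0: (not (pos <= -7)) and (not (h + p <= 7))
  WP_1: (pos <= -7 -> (((2*h >= 2*pos - 2 and pos >= 2*h + 5) -> ((not (h + pos <= 1)) and (not (2*h <= 7)))) and ((not (2*h >= 2*pos - 2 and pos >= 2*h + 5)) -> ((not (pos <= -1)) and (not (2*h <= 7)))))) and ((not (pos <= -7)) -> (not (h + p <= 7)))
So before the loop: (pos <= -7 -> (((2*h >= 2*pos - 2 and pos >= 2*h + 5) -> ((not (h + pos <= 1)) and (not (2*h <= 7)))) and ((not (2*h >= 2*pos - 2 and pos >= 2*h + 5)) -> ((not (pos <= -1)) and (not (2*h <= 7)))))) and ((not (pos <= -7)) -> (not (h + p <= 7)))
Before p := 2*p: (pos <= -7 -> (((2*h >= 2*pos - 2 and pos >= 2*h + 5) -> ((not (h + pos <= 1)) and (not (2*h <= 7)))) and ((not (2*h >= 2*pos - 2 and pos >= 2*h + 5)) -> ((not (pos <= -1)) and (not (2*h <= 7)))))) and ((not (pos <= -7)) -> (not (h + 2*p <= 7)))
Answer: WP = (pos <= -7 -> (((2*h >= 2*pos - 2 and pos >= 2*h + 5) -> ((not (h + pos <= 1)) and (not (2*h <= 7)))) and ((not (2*h >= 2*pos - 2 and pos >= 2*h + 5)) -> ((not (pos <= -1)) and (not (2*h <= 7)))))) and ((not (pos <= -7)) -> (not (h + 2*p <= 7)))


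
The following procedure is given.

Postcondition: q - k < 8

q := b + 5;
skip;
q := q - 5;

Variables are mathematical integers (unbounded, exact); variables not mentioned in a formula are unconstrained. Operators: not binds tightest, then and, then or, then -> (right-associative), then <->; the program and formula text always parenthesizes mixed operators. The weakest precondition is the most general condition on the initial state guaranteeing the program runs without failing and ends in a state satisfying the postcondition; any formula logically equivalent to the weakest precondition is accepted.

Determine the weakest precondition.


Working backward. After the program, the postcondition q - k < 8 must hold; in canonical form it is q < k + 8.
Before q := q - 5: q < k + 13
Before skip: q < k + 13
Before q := b + 5: b < k + 8
Answer: WP = b < k + 8


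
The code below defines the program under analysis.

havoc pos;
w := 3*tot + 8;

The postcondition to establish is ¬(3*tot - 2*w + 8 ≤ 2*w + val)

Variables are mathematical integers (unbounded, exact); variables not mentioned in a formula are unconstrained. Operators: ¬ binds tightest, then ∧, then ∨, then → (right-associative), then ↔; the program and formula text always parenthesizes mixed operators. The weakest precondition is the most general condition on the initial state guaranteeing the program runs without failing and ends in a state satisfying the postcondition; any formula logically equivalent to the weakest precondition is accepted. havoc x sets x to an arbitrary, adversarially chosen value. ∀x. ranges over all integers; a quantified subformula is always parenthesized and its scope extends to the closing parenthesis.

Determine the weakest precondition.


Working backward. After the program, the postcondition ¬(3*tot - 2*w + 8 ≤ 2*w + val) must hold; in canonical form it is ¬(3*tot ≤ val + 4*w - 8).
Before w := 3*tot + 8: ¬(9*tot + val ≥ -24)
Before havoc pos: ¬(9*tot + val ≥ -24)
Answer: WP = ¬(9*tot + val ≥ -24)


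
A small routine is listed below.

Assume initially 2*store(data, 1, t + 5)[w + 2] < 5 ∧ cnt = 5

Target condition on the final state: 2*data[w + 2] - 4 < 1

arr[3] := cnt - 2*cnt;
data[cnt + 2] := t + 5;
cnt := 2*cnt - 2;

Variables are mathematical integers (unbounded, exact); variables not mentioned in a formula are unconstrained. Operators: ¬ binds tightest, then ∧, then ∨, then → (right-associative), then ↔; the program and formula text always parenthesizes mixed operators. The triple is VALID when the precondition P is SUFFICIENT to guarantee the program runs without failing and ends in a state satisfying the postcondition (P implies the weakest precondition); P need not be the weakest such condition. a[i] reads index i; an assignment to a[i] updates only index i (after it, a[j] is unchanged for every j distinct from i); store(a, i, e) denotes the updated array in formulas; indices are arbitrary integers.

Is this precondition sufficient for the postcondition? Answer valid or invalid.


Working backward. After the program, the postcondition 2*data[w + 2] - 4 < 1 must hold; in canonical form it is 2*data[w + 2] < 5.
Before cnt := 2*cnt - 2: 2*data[w + 2] < 5
Before data[cnt + 2] := t + 5: 2*store(data, cnt + 2, t + 5)[w + 2] < 5
Before arr[3] := cnt - 2*cnt: 2*store(data, cnt + 2, t + 5)[w + 2] < 5
The weakest precondition is 2*store(data, cnt + 2, t + 5)[w + 2] < 5.
Check whether 2*store(data, 1, t + 5)[w + 2] < 5 ∧ cnt = 5 implies it.
Countermodel: at the initial state cnt = 5, data = {[1] = 3, [7] = 2, elsewhere 2}, t = -5, w = -1, the precondition holds but the weakest precondition fails.
Answer: invalid


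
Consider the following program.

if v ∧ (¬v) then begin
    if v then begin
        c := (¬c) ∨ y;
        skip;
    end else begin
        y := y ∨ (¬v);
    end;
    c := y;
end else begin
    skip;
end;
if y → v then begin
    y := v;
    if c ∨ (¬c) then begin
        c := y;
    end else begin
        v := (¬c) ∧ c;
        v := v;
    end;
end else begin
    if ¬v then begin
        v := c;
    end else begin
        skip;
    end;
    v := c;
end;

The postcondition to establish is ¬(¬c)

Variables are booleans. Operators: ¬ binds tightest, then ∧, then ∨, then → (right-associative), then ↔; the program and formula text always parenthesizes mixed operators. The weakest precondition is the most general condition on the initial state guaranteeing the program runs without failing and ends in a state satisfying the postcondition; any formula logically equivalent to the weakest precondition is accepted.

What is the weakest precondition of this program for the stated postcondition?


Working backward. After the program, the postcondition ¬(¬c) must hold; in canonical form it is c.
Then branch requires v; else branch requires ((¬v) → c) ∧ (v → c).
Before the if: ((y → v) → v) ∧ ((¬(y → v)) → (((¬v) → c) ∧ (v → c)))
Then branch requires (v → (((y → v) → v) ∧ ((¬(y → v)) → (((¬v) → y) ∧ (v → y))))) ∧ ((¬v) → ((((y ∨ (¬v)) → v) → v) ∧ ((¬((y ∨ (¬v)) → v)) → (((¬v) → (y ∨ (¬v))) ∧ (v → (y ∨ (¬v))))))); else branch requires ((y → v) → v) ∧ ((¬(y → v)) → (((¬v) → c) ∧ (v → c))).
Before the if: ((y → v) → v) ∧ ((¬(y → v)) → (((¬v) → c) ∧ (v → c)))
Answer: WP = ((y → v) → v) ∧ ((¬(y → v)) → (((¬v) → c) ∧ (v → c)))


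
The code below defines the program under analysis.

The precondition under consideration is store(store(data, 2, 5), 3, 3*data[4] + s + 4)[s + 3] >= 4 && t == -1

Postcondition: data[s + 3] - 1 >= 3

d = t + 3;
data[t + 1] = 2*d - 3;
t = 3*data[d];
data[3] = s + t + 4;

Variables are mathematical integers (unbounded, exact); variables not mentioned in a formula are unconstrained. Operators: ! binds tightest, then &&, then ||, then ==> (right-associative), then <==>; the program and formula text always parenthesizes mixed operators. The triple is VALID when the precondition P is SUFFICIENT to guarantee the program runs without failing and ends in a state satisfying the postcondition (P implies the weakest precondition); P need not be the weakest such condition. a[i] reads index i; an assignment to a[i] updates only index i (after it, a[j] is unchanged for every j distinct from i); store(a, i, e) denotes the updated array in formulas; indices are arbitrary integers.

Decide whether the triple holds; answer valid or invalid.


Working backward. After the program, the postcondition data[s + 3] - 1 >= 3 must hold; in canonical form it is data[s + 3] >= 4.
Before data[3] := s + t + 4: store(data, 3, s + t + 4)[s + 3] >= 4
Before t := 3*data[d]: store(data, 3, 3*data[d] + s + 4)[s + 3] >= 4
Before data[t + 1] := 2*d - 3: store(store(data, t + 1, 2*d - 3), 3, 3*store(data, t + 1, 2*d - 3)[d] + s + 4)[s + 3] >= 4
Before d := t + 3: store(store(data, t + 1, 2*t + 3), 3, 3*store(data, t + 1, 2*t + 3)[t + 3] + s + 4)[s + 3] >= 4
The weakest precondition is store(store(data, t + 1, 2*t + 3), 3, 3*store(data, t + 1, 2*t + 3)[t + 3] + s + 4)[s + 3] >= 4.
Check whether store(store(data, 2, 5), 3, 3*data[4] + s + 4)[s + 3] >= 4 && t == -1 implies it.
Countermodel: at the initial state data = {[0] = 6, [2] = -25163, [3] = 6, [4] = 39521, elsewhere 6}, s = 0, t = -1, the precondition holds but the weakest precondition fails.
Answer: invalid


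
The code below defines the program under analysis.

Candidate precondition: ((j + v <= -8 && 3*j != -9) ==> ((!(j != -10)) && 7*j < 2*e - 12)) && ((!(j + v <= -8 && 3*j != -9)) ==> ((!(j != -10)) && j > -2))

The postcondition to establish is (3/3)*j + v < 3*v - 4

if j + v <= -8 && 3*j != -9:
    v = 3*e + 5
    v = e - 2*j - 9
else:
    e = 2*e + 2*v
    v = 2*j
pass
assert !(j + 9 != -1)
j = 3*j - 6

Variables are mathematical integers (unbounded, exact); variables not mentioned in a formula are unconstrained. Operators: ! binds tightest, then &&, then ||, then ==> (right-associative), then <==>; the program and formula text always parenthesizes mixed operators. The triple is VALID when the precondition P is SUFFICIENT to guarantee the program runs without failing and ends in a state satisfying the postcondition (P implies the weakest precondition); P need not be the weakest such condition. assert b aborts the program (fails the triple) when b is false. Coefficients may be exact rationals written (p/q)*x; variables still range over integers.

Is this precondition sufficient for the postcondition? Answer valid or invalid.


Working backward. After the program, the postcondition (3/3)*j + v < 3*v - 4 must hold; in canonical form it is j < 2*v - 4.
Before j := 3*j - 6: 3*j < 2*v + 2
Before assert !(j + 9 != -1): (!(j != -10)) && 3*j < 2*v + 2
Before skip: (!(j != -10)) && 3*j < 2*v + 2
Then branch requires (!(j != -10)) && 7*j < 2*e - 16; else branch requires (!(j != -10)) && j > -2.
Before the if: ((j + v <= -8 && 3*j != -9) ==> ((!(j != -10)) && 7*j < 2*e - 16)) && ((!(j + v <= -8 && 3*j != -9)) ==> ((!(j != -10)) && j > -2))
The weakest precondition is ((j + v <= -8 && 3*j != -9) ==> ((!(j != -10)) && 7*j < 2*e - 16)) && ((!(j + v <= -8 && 3*j != -9)) ==> ((!(j != -10)) && j > -2)).
Check whether ((j + v <= -8 && 3*j != -9) ==> ((!(j != -10)) && 7*j < 2*e - 12)) && ((!(j + v <= -8 && 3*j != -9)) ==> ((!(j != -10)) && j > -2)) implies it.
Countermodel: at the initial state e = -28, j = -10, v = 2, the precondition holds but the weakest precondition fails.
Answer: invalid


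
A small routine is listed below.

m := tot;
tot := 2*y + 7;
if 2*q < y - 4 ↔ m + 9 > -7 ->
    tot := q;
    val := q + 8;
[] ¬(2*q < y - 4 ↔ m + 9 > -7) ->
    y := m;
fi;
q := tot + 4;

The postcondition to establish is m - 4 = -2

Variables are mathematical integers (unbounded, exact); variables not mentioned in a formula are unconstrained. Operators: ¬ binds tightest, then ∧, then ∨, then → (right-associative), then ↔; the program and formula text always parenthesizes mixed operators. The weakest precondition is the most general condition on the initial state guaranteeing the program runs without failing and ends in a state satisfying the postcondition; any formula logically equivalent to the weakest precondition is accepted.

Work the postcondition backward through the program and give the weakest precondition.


Working backward. After the program, the postcondition m - 4 = -2 must hold; in canonical form it is m = 2.
Before q := tot + 4: m = 2
Then branch requires m = 2; else branch requires m = 2.
Before the if: ((2*q < y - 4 ↔ m > -16) → m = 2) ∧ ((¬(2*q < y - 4 ↔ m > -16)) → m = 2)
Before tot := 2*y + 7: ((2*q < y - 4 ↔ m > -16) → m = 2) ∧ ((¬(2*q < y - 4 ↔ m > -16)) → m = 2)
Before m := tot: ((2*q < y - 4 ↔ tot > -16) → tot = 2) ∧ ((¬(2*q < y - 4 ↔ tot > -16)) → tot = 2)
Answer: WP = ((2*q < y - 4 ↔ tot > -16) → tot = 2) ∧ ((¬(2*q < y - 4 ↔ tot > -16)) → tot = 2)


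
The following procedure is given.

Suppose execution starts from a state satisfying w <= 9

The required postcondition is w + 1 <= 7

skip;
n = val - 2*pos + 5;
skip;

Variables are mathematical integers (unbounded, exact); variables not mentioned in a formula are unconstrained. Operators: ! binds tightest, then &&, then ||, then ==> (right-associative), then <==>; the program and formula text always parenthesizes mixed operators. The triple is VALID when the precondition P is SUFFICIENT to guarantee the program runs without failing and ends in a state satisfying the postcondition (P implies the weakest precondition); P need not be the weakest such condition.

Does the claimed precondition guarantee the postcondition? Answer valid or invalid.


Working backward. After the program, the postcondition w + 1 <= 7 must hold; in canonical form it is w <= 6.
Before skip: w <= 6
Before n := val - 2*pos + 5: w <= 6
Before skip: w <= 6
The weakest precondition is w <= 6.
Check whether w <= 9 implies it.
Countermodel: at the initial state w = 7, the precondition holds but the weakest precondition fails.
Answer: invalid


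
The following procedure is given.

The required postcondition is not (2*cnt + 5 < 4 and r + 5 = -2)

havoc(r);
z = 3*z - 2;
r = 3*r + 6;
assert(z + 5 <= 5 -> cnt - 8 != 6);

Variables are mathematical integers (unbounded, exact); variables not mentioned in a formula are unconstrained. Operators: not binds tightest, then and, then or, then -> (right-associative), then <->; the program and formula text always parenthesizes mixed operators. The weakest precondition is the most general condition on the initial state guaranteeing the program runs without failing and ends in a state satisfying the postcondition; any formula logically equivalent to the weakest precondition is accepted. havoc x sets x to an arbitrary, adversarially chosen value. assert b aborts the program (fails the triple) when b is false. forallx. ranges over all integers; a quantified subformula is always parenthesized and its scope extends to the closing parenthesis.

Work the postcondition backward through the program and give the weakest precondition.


Working backward. After the program, the postcondition not (2*cnt + 5 < 4 and r + 5 = -2) must hold; in canonical form it is not (2*cnt < -1 and r = -7).
Before assert z + 5 <= 5 -> cnt - 8 != 6: (z <= 0 -> cnt != 14) and (not (2*cnt < -1 and r = -7))
Before r := 3*r + 6: (z <= 0 -> cnt != 14) and (not (2*cnt < -1 and 3*r = -13))
Before z := 3*z - 2: (3*z <= 2 -> cnt != 14) and (not (2*cnt < -1 and 3*r = -13))
Before havoc r: forall r_1. ((3*z <= 2 -> cnt != 14) and (not (2*cnt < -1 and 3*r_1 = -13)))
Answer: WP = forall r_1. ((3*z <= 2 -> cnt != 14) and (not (2*cnt < -1 and 3*r_1 = -13)))


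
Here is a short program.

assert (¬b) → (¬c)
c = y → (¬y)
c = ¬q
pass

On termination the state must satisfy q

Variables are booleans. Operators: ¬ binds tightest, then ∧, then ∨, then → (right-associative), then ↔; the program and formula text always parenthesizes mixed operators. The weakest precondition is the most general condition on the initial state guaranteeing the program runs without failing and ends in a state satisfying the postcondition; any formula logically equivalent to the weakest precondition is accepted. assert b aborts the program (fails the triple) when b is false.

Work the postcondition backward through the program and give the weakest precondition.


Working backward. After the program, q must hold.
Before skip: q
Before c := ¬q: q
Before c := y → (¬y): q
Before assert (¬b) → (¬c): ((¬b) → (¬c)) ∧ q
Answer: WP = ((¬b) → (¬c)) ∧ q


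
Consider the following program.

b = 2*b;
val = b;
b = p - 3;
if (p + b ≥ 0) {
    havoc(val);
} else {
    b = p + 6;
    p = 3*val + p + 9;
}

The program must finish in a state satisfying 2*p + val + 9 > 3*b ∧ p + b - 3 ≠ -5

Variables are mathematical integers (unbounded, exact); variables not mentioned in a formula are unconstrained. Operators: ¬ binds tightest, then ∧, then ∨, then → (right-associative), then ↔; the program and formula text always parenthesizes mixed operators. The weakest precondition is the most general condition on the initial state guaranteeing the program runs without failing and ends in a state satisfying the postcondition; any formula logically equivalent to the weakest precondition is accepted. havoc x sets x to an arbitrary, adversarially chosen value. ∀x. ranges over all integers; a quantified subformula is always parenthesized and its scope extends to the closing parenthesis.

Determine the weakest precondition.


Working backward. After the program, the postcondition 2*p + val + 9 > 3*b ∧ p + b - 3 ≠ -5 must hold; in canonical form it is 2*p + val > 3*b - 9 ∧ b + p ≠ -2.
Then branch requires ∀val_1. (2*p + val_1 > 3*b - 9 ∧ b + p ≠ -2); else branch requires 7*val > p - 9 ∧ 2*p + 3*val ≠ -17.
Before the if: (b + p ≥ 0 → (∀val_1. (2*p + val_1 > 3*b - 9 ∧ b + p ≠ -2))) ∧ ((¬(b + p ≥ 0)) → (7*val > p - 9 ∧ 2*p + 3*val ≠ -17))
Before b := p - 3: (2*p ≥ 3 → (∀val_1. (val_1 > p - 18 ∧ 2*p ≠ 1))) ∧ ((¬(2*p ≥ 3)) → (7*val > p - 9 ∧ 2*p + 3*val ≠ -17))
Before val := b: (2*p ≥ 3 → (∀val_1. (val_1 > p - 18 ∧ 2*p ≠ 1))) ∧ ((¬(2*p ≥ 3)) → (7*b > p - 9 ∧ 3*b + 2*p ≠ -17))
Before b := 2*b: (2*p ≥ 3 → (∀val_1. (val_1 > p - 18 ∧ 2*p ≠ 1))) ∧ ((¬(2*p ≥ 3)) → (14*b > p - 9 ∧ 6*b + 2*p ≠ -17))
Answer: WP = (2*p ≥ 3 → (∀val_1. (val_1 > p - 18 ∧ 2*p ≠ 1))) ∧ ((¬(2*p ≥ 3)) → (14*b > p - 9 ∧ 6*b + 2*p ≠ -17))


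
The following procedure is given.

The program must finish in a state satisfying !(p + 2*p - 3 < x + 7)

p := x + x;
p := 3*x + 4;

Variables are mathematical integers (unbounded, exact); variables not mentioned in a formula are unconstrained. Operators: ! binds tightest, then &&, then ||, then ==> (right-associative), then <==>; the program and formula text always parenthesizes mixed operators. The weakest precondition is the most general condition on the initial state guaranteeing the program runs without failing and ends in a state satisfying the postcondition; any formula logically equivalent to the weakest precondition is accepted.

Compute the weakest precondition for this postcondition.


Working backward. After the program, the postcondition !(p + 2*p - 3 < x + 7) must hold; in canonical form it is !(3*p < x + 10).
Before p := 3*x + 4: !(8*x < -2)
Before p := x + x: !(8*x < -2)
Answer: WP = !(8*x < -2)


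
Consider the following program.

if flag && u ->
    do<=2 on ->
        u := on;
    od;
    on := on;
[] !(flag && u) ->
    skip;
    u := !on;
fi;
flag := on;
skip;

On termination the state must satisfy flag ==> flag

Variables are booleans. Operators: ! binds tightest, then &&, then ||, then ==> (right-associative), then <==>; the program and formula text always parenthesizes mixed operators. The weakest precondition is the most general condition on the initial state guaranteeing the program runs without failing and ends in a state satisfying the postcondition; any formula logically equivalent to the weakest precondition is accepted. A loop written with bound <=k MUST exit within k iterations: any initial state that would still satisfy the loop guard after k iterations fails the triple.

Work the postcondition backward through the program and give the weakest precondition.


Working backward. After the program, the postcondition flag ==> flag must hold; in canonical form it is true.
Before skip: true
Before flag := on: true
Then branch requires on ==> (on ==> (!on)); else branch requires true.
Before the if: (flag && u) ==> (on ==> (on ==> (!on)))
Answer: WP = (flag && u) ==> (on ==> (on ==> (!on)))


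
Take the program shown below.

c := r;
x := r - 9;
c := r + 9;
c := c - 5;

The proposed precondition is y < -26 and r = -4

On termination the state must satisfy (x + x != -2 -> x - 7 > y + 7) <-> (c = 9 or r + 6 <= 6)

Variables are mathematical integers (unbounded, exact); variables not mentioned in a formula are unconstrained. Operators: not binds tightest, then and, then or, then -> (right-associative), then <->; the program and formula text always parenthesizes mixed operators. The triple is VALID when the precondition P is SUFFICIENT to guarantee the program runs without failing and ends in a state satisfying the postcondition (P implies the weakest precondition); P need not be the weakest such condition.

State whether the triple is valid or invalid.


Working backward. After the program, the postcondition (x + x != -2 -> x - 7 > y + 7) <-> (c = 9 or r + 6 <= 6) must hold; in canonical form it is (2*x != -2 -> x > y + 14) <-> (c = 9 or r <= 0).
Before c := c - 5: (2*x != -2 -> x > y + 14) <-> (c = 14 or r <= 0)
Before c := r + 9: (2*x != -2 -> x > y + 14) <-> (r = 5 or r <= 0)
Before x := r - 9: (2*r != 16 -> r > y + 23) <-> (r = 5 or r <= 0)
Before c := r: (2*r != 16 -> r > y + 23) <-> (r = 5 or r <= 0)
The weakest precondition is (2*r != 16 -> r > y + 23) <-> (r = 5 or r <= 0).
Check whether y < -26 and r = -4 implies it.
Countermodel: at the initial state r = -4, y = -27, the precondition holds but the weakest precondition fails.
Answer: invalid


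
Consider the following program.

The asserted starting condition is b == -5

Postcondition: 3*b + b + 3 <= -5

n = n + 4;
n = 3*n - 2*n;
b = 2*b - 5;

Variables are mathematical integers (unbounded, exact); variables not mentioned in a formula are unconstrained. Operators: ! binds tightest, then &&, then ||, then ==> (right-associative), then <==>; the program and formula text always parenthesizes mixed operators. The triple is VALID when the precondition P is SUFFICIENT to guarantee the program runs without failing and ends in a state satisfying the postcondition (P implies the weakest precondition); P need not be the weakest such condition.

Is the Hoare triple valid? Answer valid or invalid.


Working backward. After the program, the postcondition 3*b + b + 3 <= -5 must hold; in canonical form it is 4*b <= -8.
Before b := 2*b - 5: 8*b <= 12
Before n := 3*n - 2*n: 8*b <= 12
Before n := n + 4: 8*b <= 12
The weakest precondition is 8*b <= 12.
Check whether b == -5 implies it.
Every state satisfying the precondition satisfies the weakest precondition: the implication holds.
Answer: valid


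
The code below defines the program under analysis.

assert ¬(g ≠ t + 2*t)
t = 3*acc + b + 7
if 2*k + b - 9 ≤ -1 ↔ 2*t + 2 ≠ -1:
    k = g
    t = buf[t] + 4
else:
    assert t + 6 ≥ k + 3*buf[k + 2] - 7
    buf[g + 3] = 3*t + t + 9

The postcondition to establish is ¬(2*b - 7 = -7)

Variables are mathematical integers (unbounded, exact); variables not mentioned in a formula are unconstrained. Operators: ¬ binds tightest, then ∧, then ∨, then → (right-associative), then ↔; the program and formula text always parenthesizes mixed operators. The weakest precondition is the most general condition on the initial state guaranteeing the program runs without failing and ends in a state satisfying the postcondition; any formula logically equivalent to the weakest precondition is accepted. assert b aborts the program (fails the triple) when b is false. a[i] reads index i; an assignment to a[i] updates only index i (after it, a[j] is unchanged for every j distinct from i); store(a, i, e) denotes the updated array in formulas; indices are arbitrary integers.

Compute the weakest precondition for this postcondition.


Working backward. After the program, the postcondition ¬(2*b - 7 = -7) must hold; in canonical form it is ¬(2*b = 0).
Then branch requires ¬(2*b = 0); else branch requires t ≥ 3*buf[k + 2] + k - 13 ∧ (¬(2*b = 0)).
Before the if: ((b + 2*k ≤ 8 ↔ 2*t ≠ -3) → (¬(2*b = 0))) ∧ ((¬(b + 2*k ≤ 8 ↔ 2*t ≠ -3)) → (t ≥ 3*buf[k + 2] + k - 13 ∧ (¬(2*b = 0))))
Before t := 3*acc + b + 7: ((b + 2*k ≤ 8 ↔ 6*acc + 2*b ≠ -17) → (¬(2*b = 0))) ∧ ((¬(b + 2*k ≤ 8 ↔ 6*acc + 2*b ≠ -17)) → (3*acc + b ≥ 3*buf[k + 2] + k - 20 ∧ (¬(2*b = 0))))
Before assert ¬(g ≠ t + 2*t): (¬(g ≠ 3*t)) ∧ ((b + 2*k ≤ 8 ↔ 6*acc + 2*b ≠ -17) → (¬(2*b = 0))) ∧ ((¬(b + 2*k ≤ 8 ↔ 6*acc + 2*b ≠ -17)) → (3*acc + b ≥ 3*buf[k + 2] + k - 20 ∧ (¬(2*b = 0))))
Answer: WP = (¬(g ≠ 3*t)) ∧ ((b + 2*k ≤ 8 ↔ 6*acc + 2*b ≠ -17) → (¬(2*b = 0))) ∧ ((¬(b + 2*k ≤ 8 ↔ 6*acc + 2*b ≠ -17)) → (3*acc + b ≥ 3*buf[k + 2] + k - 20 ∧ (¬(2*b = 0))))


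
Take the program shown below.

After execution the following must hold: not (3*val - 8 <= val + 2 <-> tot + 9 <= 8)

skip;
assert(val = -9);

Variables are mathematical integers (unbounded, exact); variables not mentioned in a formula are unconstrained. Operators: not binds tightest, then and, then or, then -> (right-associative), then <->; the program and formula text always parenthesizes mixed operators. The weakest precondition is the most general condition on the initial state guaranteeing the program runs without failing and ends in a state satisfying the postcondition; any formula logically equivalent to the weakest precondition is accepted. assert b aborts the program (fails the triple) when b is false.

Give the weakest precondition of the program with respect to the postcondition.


Working backward. After the program, the postcondition not (3*val - 8 <= val + 2 <-> tot + 9 <= 8) must hold; in canonical form it is not (2*val <= 10 <-> tot <= -1).
Before assert val = -9: val = -9 and (not (2*val <= 10 <-> tot <= -1))
Before skip: val = -9 and (not (2*val <= 10 <-> tot <= -1))
Answer: WP = val = -9 and (not (2*val <= 10 <-> tot <= -1))


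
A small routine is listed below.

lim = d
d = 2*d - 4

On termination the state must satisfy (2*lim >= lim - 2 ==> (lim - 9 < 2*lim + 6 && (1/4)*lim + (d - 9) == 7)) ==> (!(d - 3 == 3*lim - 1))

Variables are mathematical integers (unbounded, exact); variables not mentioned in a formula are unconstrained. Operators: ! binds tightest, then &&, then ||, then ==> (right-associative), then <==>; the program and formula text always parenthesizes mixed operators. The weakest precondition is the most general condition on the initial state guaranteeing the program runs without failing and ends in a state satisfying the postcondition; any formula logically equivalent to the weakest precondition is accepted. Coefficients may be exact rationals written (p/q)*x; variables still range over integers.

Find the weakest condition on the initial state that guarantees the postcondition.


Working backward. After the program, the postcondition (2*lim >= lim - 2 ==> (lim - 9 < 2*lim + 6 && (1/4)*lim + (d - 9) == 7)) ==> (!(d - 3 == 3*lim - 1)) must hold; in canonical form it is (lim >= -2 ==> (lim > -15 && d + (1/4)*lim == 16)) ==> (!(d == 3*lim + 2)).
Before d := 2*d - 4: (lim >= -2 ==> (lim > -15 && 2*d + (1/4)*lim == 20)) ==> (!(2*d == 3*lim + 6))
Before lim := d: (d >= -2 ==> (d > -15 && (9/4)*d == 20)) ==> (!(d == -6))
Answer: WP = (d >= -2 ==> (d > -15 && (9/4)*d == 20)) ==> (!(d == -6))


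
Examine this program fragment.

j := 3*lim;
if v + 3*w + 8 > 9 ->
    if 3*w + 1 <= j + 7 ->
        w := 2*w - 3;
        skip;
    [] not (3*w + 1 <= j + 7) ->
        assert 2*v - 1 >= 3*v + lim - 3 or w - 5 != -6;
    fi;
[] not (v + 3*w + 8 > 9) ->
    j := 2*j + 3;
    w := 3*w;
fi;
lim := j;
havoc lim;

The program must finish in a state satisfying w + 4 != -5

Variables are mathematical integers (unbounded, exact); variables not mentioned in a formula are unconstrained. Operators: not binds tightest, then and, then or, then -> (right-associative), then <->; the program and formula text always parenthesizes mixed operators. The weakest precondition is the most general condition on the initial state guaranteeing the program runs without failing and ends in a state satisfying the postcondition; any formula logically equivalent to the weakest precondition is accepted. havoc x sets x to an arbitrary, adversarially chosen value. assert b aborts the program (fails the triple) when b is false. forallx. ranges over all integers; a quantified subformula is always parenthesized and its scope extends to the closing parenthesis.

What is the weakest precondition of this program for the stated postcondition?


Working backward. After the program, the postcondition w + 4 != -5 must hold; in canonical form it is w != -9.
Before havoc lim: w != -9
Before lim := j: w != -9
Then branch requires (3*w <= j + 6 -> 2*w != -6) and ((not (3*w <= j + 6)) -> ((lim + v <= 2 or w != -1) and w != -9)); else branch requires 3*w != -9.
Before the if: (v + 3*w > 1 -> ((3*w <= j + 6 -> 2*w != -6) and ((not (3*w <= j + 6)) -> ((lim + v <= 2 or w != -1) and w != -9)))) and ((not (v + 3*w > 1)) -> 3*w != -9)
Before j := 3*lim: (v + 3*w > 1 -> ((3*w <= 3*lim + 6 -> 2*w != -6) and ((not (3*w <= 3*lim + 6)) -> ((lim + v <= 2 or w != -1) and w != -9)))) and ((not (v + 3*w > 1)) -> 3*w != -9)
Answer: WP = (v + 3*w > 1 -> ((3*w <= 3*lim + 6 -> 2*w != -6) and ((not (3*w <= 3*lim + 6)) -> ((lim + v <= 2 or w != -1) and w != -9)))) and ((not (v + 3*w > 1)) -> 3*w != -9)


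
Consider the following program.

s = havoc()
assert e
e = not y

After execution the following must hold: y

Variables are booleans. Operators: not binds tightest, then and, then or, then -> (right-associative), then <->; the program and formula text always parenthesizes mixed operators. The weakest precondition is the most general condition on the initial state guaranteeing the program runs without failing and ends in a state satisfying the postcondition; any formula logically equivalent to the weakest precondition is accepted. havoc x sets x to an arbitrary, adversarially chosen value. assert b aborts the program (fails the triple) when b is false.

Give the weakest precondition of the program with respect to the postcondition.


Working backward. After the program, y must hold.
Before e := not y: y
Before assert e: e and y
Before havoc s: e and y
Answer: WP = e and y


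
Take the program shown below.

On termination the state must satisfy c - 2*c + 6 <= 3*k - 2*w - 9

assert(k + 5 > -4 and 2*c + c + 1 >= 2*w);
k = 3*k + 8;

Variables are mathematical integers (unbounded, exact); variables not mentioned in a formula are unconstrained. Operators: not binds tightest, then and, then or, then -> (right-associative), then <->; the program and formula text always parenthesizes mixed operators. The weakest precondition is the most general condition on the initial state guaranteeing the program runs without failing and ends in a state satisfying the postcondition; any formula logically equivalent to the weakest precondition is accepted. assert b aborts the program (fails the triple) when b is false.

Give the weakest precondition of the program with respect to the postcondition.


Working backward. After the program, the postcondition c - 2*c + 6 <= 3*k - 2*w - 9 must hold; in canonical form it is 2*w <= c + 3*k - 15.
Before k := 3*k + 8: 2*w <= c + 9*k + 9
Before assert k + 5 > -4 and 2*c + c + 1 >= 2*w: k > -9 and 3*c >= 2*w - 1 and 2*w <= c + 9*k + 9
Answer: WP = k > -9 and 3*c >= 2*w - 1 and 2*w <= c + 9*k + 9


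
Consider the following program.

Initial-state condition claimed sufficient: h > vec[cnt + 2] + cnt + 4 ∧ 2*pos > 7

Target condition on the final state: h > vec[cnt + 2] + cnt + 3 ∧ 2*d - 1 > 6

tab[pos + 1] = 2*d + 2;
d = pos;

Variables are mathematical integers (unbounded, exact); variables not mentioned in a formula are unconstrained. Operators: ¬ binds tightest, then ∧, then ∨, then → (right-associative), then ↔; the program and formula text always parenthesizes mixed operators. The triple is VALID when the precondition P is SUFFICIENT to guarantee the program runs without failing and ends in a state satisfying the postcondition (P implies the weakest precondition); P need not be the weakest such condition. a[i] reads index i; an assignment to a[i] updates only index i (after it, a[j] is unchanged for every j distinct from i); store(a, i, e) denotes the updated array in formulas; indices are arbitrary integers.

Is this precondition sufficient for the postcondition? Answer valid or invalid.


Working backward. After the program, the postcondition h > vec[cnt + 2] + cnt + 3 ∧ 2*d - 1 > 6 must hold; in canonical form it is h > vec[cnt + 2] + cnt + 3 ∧ 2*d > 7.
Before d := pos: h > vec[cnt + 2] + cnt + 3 ∧ 2*pos > 7
Before tab[pos + 1] := 2*d + 2: h > vec[cnt + 2] + cnt + 3 ∧ 2*pos > 7
The weakest precondition is h > vec[cnt + 2] + cnt + 3 ∧ 2*pos > 7.
Check whether h > vec[cnt + 2] + cnt + 4 ∧ 2*pos > 7 implies it.
Every state satisfying the precondition satisfies the weakest precondition: the implication holds.
Answer: valid


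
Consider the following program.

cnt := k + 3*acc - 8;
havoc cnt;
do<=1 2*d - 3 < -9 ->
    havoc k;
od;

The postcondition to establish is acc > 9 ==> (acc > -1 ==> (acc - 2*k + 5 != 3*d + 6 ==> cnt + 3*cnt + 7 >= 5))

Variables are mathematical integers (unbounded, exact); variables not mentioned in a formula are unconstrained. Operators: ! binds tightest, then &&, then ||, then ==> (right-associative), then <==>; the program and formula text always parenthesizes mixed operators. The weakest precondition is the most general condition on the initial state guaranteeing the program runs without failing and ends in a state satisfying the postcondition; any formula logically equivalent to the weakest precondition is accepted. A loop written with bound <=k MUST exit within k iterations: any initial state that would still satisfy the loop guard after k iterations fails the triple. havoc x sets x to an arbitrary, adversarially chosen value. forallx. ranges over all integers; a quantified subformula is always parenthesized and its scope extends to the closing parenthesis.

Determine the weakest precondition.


Working backward. After the program, the postcondition acc > 9 ==> (acc > -1 ==> (acc - 2*k + 5 != 3*d + 6 ==> cnt + 3*cnt + 7 >= 5)) must hold; in canonical form it is acc > 9 ==> (acc > -1 ==> (acc != 3*d + 2*k + 1 ==> 4*cnt >= -2)).
Before the loop (bound <=1), unroll the exhaustion recursion (WP_0 = exit-now case; WP_j = one more guarded iteration, up to j = 1):
  WP_0: (!(2*d < -6)) && (acc > 9 ==> (acc > -1 ==> (acc != 3*d + 2*k + 1 ==> 4*cnt >= -2)))
  WP_1: (2*d < -6 ==> (forall k_1. ((!(2*d < -6)) && (acc > 9 ==> (acc > -1 ==> (acc != 3*d + 2*k_1 + 1 ==> 4*cnt >= -2)))))) && ((!(2*d < -6)) ==> (acc > 9 ==> (acc > -1 ==> (acc != 3*d + 2*k + 1 ==> 4*cnt >= -2))))
So before the loop: (2*d < -6 ==> (forall k_1. ((!(2*d < -6)) && (acc > 9 ==> (acc > -1 ==> (acc != 3*d + 2*k_1 + 1 ==> 4*cnt >= -2)))))) && ((!(2*d < -6)) ==> (acc > 9 ==> (acc > -1 ==> (acc != 3*d + 2*k + 1 ==> 4*cnt >= -2))))
Before havoc cnt: forall cnt_1. ((2*d < -6 ==> (forall k_1. ((!(2*d < -6)) && (acc > 9 ==> (acc > -1 ==> (acc != 3*d + 2*k_1 + 1 ==> 4*cnt_1 >= -2)))))) && ((!(2*d < -6)) ==> (acc > 9 ==> (acc > -1 ==> (acc != 3*d + 2*k + 1 ==> 4*cnt_1 >= -2)))))
Before cnt := k + 3*acc - 8: forall cnt_1. ((2*d < -6 ==> (forall k_1. ((!(2*d < -6)) && (acc > 9 ==> (acc > -1 ==> (acc != 3*d + 2*k_1 + 1 ==> 4*cnt_1 >= -2)))))) && ((!(2*d < -6)) ==> (acc > 9 ==> (acc > -1 ==> (acc != 3*d + 2*k + 1 ==> 4*cnt_1 >= -2)))))
Answer: WP = forall cnt_1. ((2*d < -6 ==> (forall k_1. ((!(2*d < -6)) && (acc > 9 ==> (acc > -1 ==> (acc != 3*d + 2*k_1 + 1 ==> 4*cnt_1 >= -2)))))) && ((!(2*d < -6)) ==> (acc > 9 ==> (acc > -1 ==> (acc != 3*d + 2*k + 1 ==> 4*cnt_1 >= -2)))))


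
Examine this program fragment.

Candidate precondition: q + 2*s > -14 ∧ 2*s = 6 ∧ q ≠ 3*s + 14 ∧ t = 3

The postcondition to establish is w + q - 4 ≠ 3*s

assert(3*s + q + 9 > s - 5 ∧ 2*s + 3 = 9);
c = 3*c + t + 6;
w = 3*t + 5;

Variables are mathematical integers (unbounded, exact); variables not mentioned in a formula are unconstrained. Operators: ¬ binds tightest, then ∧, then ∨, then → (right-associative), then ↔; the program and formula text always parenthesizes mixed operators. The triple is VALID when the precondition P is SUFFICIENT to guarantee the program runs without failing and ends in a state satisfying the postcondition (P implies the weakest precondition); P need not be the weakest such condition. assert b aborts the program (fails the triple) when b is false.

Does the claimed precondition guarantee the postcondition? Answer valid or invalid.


Working backward. After the program, the postcondition w + q - 4 ≠ 3*s must hold; in canonical form it is q + w ≠ 3*s + 4.
Before w := 3*t + 5: q + 3*t ≠ 3*s - 1
Before c := 3*c + t + 6: q + 3*t ≠ 3*s - 1
Before assert 3*s + q + 9 > s - 5 ∧ 2*s + 3 = 9: q + 2*s > -14 ∧ 2*s = 6 ∧ q + 3*t ≠ 3*s - 1
The weakest precondition is q + 2*s > -14 ∧ 2*s = 6 ∧ q + 3*t ≠ 3*s - 1.
Check whether q + 2*s > -14 ∧ 2*s = 6 ∧ q ≠ 3*s + 14 ∧ t = 3 implies it.
Countermodel: at the initial state q = -1, s = 3, t = 3, the precondition holds but the weakest precondition fails.
Answer: invalid


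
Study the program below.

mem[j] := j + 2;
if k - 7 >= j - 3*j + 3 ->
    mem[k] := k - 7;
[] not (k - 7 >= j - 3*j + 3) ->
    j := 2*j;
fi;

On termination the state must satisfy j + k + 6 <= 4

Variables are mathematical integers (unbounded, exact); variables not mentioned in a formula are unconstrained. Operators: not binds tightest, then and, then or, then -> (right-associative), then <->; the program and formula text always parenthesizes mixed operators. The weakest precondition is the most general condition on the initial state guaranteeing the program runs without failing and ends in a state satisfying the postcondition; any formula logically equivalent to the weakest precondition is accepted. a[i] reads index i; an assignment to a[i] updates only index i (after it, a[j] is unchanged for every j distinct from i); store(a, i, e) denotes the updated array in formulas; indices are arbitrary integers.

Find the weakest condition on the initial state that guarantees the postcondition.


Working backward. After the program, the postcondition j + k + 6 <= 4 must hold; in canonical form it is j + k <= -2.
Then branch requires j + k <= -2; else branch requires 2*j + k <= -2.
Before the if: (2*j + k >= 10 -> j + k <= -2) and ((not (2*j + k >= 10)) -> 2*j + k <= -2)
Before mem[j] := j + 2: (2*j + k >= 10 -> j + k <= -2) and ((not (2*j + k >= 10)) -> 2*j + k <= -2)
Answer: WP = (2*j + k >= 10 -> j + k <= -2) and ((not (2*j + k >= 10)) -> 2*j + k <= -2)


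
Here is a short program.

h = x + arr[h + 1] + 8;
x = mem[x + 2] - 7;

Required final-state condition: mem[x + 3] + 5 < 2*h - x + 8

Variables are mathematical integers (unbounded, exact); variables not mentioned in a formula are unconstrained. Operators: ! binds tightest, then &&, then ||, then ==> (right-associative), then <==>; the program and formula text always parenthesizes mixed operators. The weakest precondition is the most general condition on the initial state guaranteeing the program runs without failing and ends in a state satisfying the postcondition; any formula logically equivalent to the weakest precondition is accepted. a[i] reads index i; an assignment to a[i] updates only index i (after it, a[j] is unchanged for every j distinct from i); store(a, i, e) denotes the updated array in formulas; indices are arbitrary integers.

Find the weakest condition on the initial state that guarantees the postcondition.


Working backward. After the program, the postcondition mem[x + 3] + 5 < 2*h - x + 8 must hold; in canonical form it is mem[x + 3] + x < 2*h + 3.
Before x := mem[x + 2] - 7: mem[x + 2] + mem[mem[x + 2] - 4] < 2*h + 10
Before h := x + arr[h + 1] + 8: mem[x + 2] + mem[mem[x + 2] - 4] < 2*arr[h + 1] + 2*x + 26
Answer: WP = mem[x + 2] + mem[mem[x + 2] - 4] < 2*arr[h + 1] + 2*x + 26
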